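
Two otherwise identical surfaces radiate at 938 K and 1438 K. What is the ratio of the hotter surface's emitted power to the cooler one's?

P ∝ T⁴, so the ratio is (1438/938)⁴ = (1.533)⁴ = 5.52.

ratio ≈ 5.52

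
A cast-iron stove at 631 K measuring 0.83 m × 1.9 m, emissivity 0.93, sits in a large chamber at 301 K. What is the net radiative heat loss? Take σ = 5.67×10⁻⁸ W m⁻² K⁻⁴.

Q ≈ 12500 W

A = 0.83 × 1.9 = 1.58 m².
Q = εσA(T⁴ − T_s⁴). T⁴ − T_s⁴ = (631)⁴ − (301)⁴ = 1.59×10^11 − 8.21×10^9 = 1.50×10^11 K⁴.
Q = 0.93 × 5.67×10⁻⁸ × 1.58 × 1.50×10^11 = 12500 W.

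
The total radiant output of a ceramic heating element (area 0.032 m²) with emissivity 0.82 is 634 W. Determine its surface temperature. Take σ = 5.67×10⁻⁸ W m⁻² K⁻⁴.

From P = εσAT⁴, T = (P / εσA)^(1/4) = (634 / (0.82 × 5.67×10⁻⁸ × 0.0320))^(1/4).
T = (4.26×10^11)^(1/4) = 808 K.

T ≈ 808 K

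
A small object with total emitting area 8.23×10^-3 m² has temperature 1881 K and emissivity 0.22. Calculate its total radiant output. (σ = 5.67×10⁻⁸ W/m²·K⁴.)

P ≈ 1290 W

Stefan–Boltzmann: P = εσAT⁴ = 0.22 × 5.67×10⁻⁸ × 8.23×10^-3 × (1881)⁴ = 0.22 × 5.67×10⁻⁸ × 8.23×10^-3 × 1.25×10^13.
P = 1290 W.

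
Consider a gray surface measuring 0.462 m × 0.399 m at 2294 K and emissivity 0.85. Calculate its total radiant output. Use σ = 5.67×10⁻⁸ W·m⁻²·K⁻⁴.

P ≈ 2.46×10^5 W

A = 0.462 × 0.399 = 0.184 m².
Stefan–Boltzmann: P = εσAT⁴ = 0.85 × 5.67×10⁻⁸ × 0.184 × (2294)⁴ = 0.85 × 5.67×10⁻⁸ × 0.184 × 2.77×10^13.
P = 2.46×10^5 W.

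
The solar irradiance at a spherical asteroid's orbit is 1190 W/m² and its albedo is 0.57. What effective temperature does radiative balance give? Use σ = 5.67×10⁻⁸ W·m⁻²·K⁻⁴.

Power absorbed = (1−a)S·πR²; power emitted = 4πR²σT⁴. Equating and cancelling πR²:
T = ((1−a)S / 4σ)^(1/4) = (512 / (4 × 5.67×10⁻⁸))^(1/4) = (2.26×10^9)^(1/4).
T = 218 K.

T ≈ 218 K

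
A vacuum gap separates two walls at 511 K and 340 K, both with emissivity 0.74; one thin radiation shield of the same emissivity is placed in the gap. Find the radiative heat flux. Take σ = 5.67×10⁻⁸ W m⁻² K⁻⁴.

Each of the 2 gaps contributes resistance (2/ε − 1) = 2/0.74 − 1 = 1.703; total = 3.405.
q = σ(T₁⁴ − T₂⁴) / 3.405 = 5.67×10⁻⁸ × 5.48×10^10 / 3.405 = 913 W/m².

q ≈ 913 W/m²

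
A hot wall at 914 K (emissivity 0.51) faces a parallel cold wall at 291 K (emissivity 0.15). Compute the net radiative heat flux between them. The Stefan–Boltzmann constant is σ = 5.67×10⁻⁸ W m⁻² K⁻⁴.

q ≈ 5130 W/m²

For two large parallel gray plates, q = σ(T₁⁴ − T₂⁴) / (1/ε₁ + 1/ε₂ − 1).
1/ε₁ + 1/ε₂ − 1 = 1/0.51 + 1/0.15 − 1 = 7.627.
T₁⁴ − T₂⁴ = 6.98×10^11 − 7.17×10^9 = 6.91×10^11 K⁴.
q = 5.67×10⁻⁸ × 6.91×10^11 / 7.627 = 5130 W/m².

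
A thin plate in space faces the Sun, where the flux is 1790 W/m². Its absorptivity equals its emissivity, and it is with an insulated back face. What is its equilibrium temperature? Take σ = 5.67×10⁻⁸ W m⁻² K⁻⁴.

T ≈ 422 K

Absorbed flux αS = emitted flux εσT⁴ (one radiating face); with α = ε, T = (S/σ)^(1/4).
T = (1790 / 5.67×10⁻⁸)^(1/4) = (3.16×10^10)^(1/4).
T = 422 K.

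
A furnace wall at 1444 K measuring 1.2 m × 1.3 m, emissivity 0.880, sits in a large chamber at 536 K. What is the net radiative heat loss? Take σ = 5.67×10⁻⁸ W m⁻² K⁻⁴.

A = 1.2 × 1.3 = 1.56 m².
Q = εσA(T⁴ − T_s⁴). T⁴ − T_s⁴ = (1444)⁴ − (536)⁴ = 4.35×10^12 − 8.25×10^10 = 4.27×10^12 K⁴.
Q = 0.880 × 5.67×10⁻⁸ × 1.56 × 4.27×10^12 = 3.32×10^5 W.

Q ≈ 3.32×10^5 W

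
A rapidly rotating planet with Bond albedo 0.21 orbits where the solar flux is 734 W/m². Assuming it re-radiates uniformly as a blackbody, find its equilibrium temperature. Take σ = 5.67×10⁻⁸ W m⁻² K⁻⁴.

Power absorbed = (1−a)S·πR²; power emitted = 4πR²σT⁴. Equating and cancelling πR²:
T = ((1−a)S / 4σ)^(1/4) = (580 / (4 × 5.67×10⁻⁸))^(1/4) = (2.56×10^9)^(1/4).
T = 225 K.

T ≈ 225 K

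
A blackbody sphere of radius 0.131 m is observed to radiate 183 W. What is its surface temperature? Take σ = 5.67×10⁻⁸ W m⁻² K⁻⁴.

T ≈ 350 K

A = 4πr² = 4π × (0.131)² = 0.216 m².
From P = σAT⁴, T = (P / σA)^(1/4) = (183 / (5.67×10⁻⁸ × 0.216))^(1/4).
T = (1.50×10^10)^(1/4) = 350 K.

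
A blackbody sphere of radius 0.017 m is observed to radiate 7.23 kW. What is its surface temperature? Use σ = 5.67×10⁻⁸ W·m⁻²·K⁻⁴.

T ≈ 2430 K

A = 4πr² = 4π × (0.017)² = 3.63×10^-3 m².
From P = σAT⁴, T = (P / σA)^(1/4) = (7230 / (5.67×10⁻⁸ × 3.63×10^-3))^(1/4).
T = (3.51×10^13)^(1/4) = 2430 K.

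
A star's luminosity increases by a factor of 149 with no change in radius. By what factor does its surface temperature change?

factor ≈ 3.49

P ∝ T⁴ ⇒ T ∝ P^(1/4), so T scales by (149)^(1/4) = 3.49.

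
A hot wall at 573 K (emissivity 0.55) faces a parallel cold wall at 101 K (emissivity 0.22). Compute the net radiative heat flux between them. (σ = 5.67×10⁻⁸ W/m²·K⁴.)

For two large parallel gray plates, q = σ(T₁⁴ − T₂⁴) / (1/ε₁ + 1/ε₂ − 1).
1/ε₁ + 1/ε₂ − 1 = 1/0.55 + 1/0.22 − 1 = 5.364.
T₁⁴ − T₂⁴ = 1.08×10^11 − 1.04×10^8 = 1.08×10^11 K⁴.
q = 5.67×10⁻⁸ × 1.08×10^11 / 5.364 = 1140 W/m².

q ≈ 1140 W/m²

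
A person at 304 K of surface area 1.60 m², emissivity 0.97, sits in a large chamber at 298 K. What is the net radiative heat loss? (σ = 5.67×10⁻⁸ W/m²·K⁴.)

Q ≈ 57.6 W

Q = εσA(T⁴ − T_s⁴). T⁴ − T_s⁴ = (304)⁴ − (298)⁴ = 8.54×10^9 − 7.89×10^9 = 6.55×10^8 K⁴.
Q = 0.97 × 5.67×10⁻⁸ × 1.60 × 6.55×10^8 = 57.6 W.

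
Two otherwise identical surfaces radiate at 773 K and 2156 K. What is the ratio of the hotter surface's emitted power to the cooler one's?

P ∝ T⁴, so the ratio is (2156/773)⁴ = (2.789)⁴ = 60.5.

ratio ≈ 60.5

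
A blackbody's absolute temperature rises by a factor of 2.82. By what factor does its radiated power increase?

factor ≈ 63.2

P ∝ T⁴, so the power scales as (2.82)⁴ = 63.2.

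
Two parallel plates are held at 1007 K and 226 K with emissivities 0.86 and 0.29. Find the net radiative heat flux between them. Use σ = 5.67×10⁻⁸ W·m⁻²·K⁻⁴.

For two large parallel gray plates, q = σ(T₁⁴ − T₂⁴) / (1/ε₁ + 1/ε₂ − 1).
1/ε₁ + 1/ε₂ − 1 = 1/0.86 + 1/0.29 − 1 = 3.611.
T₁⁴ − T₂⁴ = 1.03×10^12 − 2.61×10^9 = 1.03×10^12 K⁴.
q = 5.67×10⁻⁸ × 1.03×10^12 / 3.611 = 16100 W/m².

q ≈ 16100 W/m²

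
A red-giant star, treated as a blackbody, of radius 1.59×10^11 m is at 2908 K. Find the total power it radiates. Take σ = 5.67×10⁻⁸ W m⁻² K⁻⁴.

A = 4πr² = 4π × (1.59×10^11)² = 3.18×10^23 m².
P = σAT⁴ = 5.67×10⁻⁸ × 3.18×10^23 × (2908)⁴ = 5.67×10⁻⁸ × 3.18×10^23 × 7.15×10^13.
P = 1.29×10^30 W.

P ≈ 1.29×10^30 W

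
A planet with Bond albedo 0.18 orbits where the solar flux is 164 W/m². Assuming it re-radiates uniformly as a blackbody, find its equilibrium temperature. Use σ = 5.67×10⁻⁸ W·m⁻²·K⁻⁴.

Power absorbed = (1−a)S·πR²; power emitted = 4πR²σT⁴. Equating and cancelling πR²:
T = ((1−a)S / 4σ)^(1/4) = (134 / (4 × 5.67×10⁻⁸))^(1/4) = (5.93×10^8)^(1/4).
T = 156 K.

T ≈ 156 K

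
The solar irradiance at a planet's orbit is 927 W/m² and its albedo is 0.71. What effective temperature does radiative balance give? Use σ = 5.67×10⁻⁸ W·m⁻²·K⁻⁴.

T ≈ 186 K

Power absorbed = (1−a)S·πR²; power emitted = 4πR²σT⁴. Equating and cancelling πR²:
T = ((1−a)S / 4σ)^(1/4) = (269 / (4 × 5.67×10⁻⁸))^(1/4) = (1.19×10^9)^(1/4).
T = 186 K.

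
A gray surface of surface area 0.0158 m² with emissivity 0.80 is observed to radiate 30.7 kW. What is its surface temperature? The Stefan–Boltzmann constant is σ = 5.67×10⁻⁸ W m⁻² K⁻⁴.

T ≈ 2560 K

From P = εσAT⁴, T = (P / εσA)^(1/4) = (30700 / (0.80 × 5.67×10⁻⁸ × 0.0158))^(1/4).
T = (4.28×10^13)^(1/4) = 2560 K.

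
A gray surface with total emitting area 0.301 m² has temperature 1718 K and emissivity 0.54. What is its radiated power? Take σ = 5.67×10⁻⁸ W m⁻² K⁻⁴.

P ≈ 80300 W

Stefan–Boltzmann: P = εσAT⁴ = 0.54 × 5.67×10⁻⁸ × 0.301 × (1718)⁴ = 0.54 × 5.67×10⁻⁸ × 0.301 × 8.71×10^12.
P = 80300 W.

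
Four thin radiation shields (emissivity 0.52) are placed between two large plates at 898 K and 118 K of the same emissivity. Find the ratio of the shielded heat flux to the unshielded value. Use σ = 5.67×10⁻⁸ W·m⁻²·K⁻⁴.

ratio ≈ 0.200

With N identical shields there are N+1 = 5 gaps in series, each with the same radiative resistance, so the flux falls to 1/(N+1) of its unshielded value.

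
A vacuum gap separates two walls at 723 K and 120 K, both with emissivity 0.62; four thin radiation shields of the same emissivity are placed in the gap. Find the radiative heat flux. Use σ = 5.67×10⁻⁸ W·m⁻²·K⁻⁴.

q ≈ 1390 W/m²

Each of the 5 gaps contributes resistance (2/ε − 1) = 2/0.62 − 1 = 2.226; total = 11.13.
q = σ(T₁⁴ − T₂⁴) / 11.13 = 5.67×10⁻⁸ × 2.73×10^11 / 11.13 = 1390 W/m².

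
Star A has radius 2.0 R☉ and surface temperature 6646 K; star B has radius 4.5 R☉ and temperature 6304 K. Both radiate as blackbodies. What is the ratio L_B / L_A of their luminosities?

L = 4πR²σT⁴ ∝ R²T⁴, so L_B/L_A = (4.5/2.0)² × (6304/6646)⁴ = 5.06 × 0.810 = 4.10.

L_B/L_A ≈ 4.10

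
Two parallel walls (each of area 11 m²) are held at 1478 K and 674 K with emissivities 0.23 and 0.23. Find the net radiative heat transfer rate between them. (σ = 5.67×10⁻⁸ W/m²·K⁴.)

For two large parallel gray plates, q = σ(T₁⁴ − T₂⁴) / (1/ε₁ + 1/ε₂ − 1).
1/ε₁ + 1/ε₂ − 1 = 1/0.23 + 1/0.23 − 1 = 7.696.
T₁⁴ − T₂⁴ = 4.77×10^12 − 2.06×10^11 = 4.57×10^12 K⁴.
q = 5.67×10⁻⁸ × 4.57×10^12 / 7.696 = 33600 W/m².
Q = q·A = 33600 × 11 = 3.70×10^5 W.

Q ≈ 3.70×10^5 W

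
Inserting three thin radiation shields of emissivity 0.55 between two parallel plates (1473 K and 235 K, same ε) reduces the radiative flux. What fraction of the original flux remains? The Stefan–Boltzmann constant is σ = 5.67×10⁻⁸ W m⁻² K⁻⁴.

ratio ≈ 0.250

With N identical shields there are N+1 = 4 gaps in series, each with the same radiative resistance, so the flux falls to 1/(N+1) of its unshielded value.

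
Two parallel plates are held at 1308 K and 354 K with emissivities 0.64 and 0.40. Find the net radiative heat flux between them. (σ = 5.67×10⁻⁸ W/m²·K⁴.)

q ≈ 53900 W/m²

For two large parallel gray plates, q = σ(T₁⁴ − T₂⁴) / (1/ε₁ + 1/ε₂ − 1).
1/ε₁ + 1/ε₂ − 1 = 1/0.64 + 1/0.40 − 1 = 3.062.
T₁⁴ − T₂⁴ = 2.93×10^12 − 1.57×10^10 = 2.91×10^12 K⁴.
q = 5.67×10⁻⁸ × 2.91×10^12 / 3.062 = 53900 W/m².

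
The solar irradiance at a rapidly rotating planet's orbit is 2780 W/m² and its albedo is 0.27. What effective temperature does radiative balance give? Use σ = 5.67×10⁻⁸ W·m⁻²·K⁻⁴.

Power absorbed = (1−a)S·πR²; power emitted = 4πR²σT⁴. Equating and cancelling πR²:
T = ((1−a)S / 4σ)^(1/4) = (2030 / (4 × 5.67×10⁻⁸))^(1/4) = (8.95×10^9)^(1/4).
T = 308 K.

T ≈ 308 K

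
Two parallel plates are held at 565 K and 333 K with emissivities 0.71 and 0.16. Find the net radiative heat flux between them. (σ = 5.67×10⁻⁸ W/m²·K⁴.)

For two large parallel gray plates, q = σ(T₁⁴ − T₂⁴) / (1/ε₁ + 1/ε₂ − 1).
1/ε₁ + 1/ε₂ − 1 = 1/0.71 + 1/0.16 − 1 = 6.658.
T₁⁴ − T₂⁴ = 1.02×10^11 − 1.23×10^10 = 8.96×10^10 K⁴.
q = 5.67×10⁻⁸ × 8.96×10^10 / 6.658 = 763 W/m².

q ≈ 763 W/m²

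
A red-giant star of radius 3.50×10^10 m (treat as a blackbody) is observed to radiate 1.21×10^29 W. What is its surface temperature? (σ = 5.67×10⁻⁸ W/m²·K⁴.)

A = 4πr² = 4π × (3.50×10^10)² = 1.54×10^22 m².
From P = σAT⁴, T = (P / σA)^(1/4) = (1.21×10^29 / (5.67×10⁻⁸ × 1.54×10^22))^(1/4).
T = (1.39×10^14)^(1/4) = 3430 K.

T ≈ 3430 K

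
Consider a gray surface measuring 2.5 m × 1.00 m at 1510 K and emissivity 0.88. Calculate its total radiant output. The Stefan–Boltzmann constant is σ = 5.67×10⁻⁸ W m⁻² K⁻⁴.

A = 2.5 × 1.00 = 2.50 m².
Stefan–Boltzmann: P = εσAT⁴ = 0.88 × 5.67×10⁻⁸ × 2.50 × (1510)⁴ = 0.88 × 5.67×10⁻⁸ × 2.50 × 5.20×10^12.
P = 6.49×10^5 W.

P ≈ 6.49×10^5 W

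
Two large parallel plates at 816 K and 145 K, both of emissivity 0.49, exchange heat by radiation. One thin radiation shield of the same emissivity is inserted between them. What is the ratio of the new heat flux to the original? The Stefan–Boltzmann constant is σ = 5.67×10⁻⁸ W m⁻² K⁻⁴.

With N identical shields there are N+1 = 2 gaps in series, each with the same radiative resistance, so the flux falls to 1/(N+1) of its unshielded value.

ratio ≈ 0.500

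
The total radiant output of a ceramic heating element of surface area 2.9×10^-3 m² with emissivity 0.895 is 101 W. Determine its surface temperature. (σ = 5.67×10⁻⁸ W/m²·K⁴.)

T ≈ 910 K

From P = εσAT⁴, T = (P / εσA)^(1/4) = (101 / (0.895 × 5.67×10⁻⁸ × 2.90×10^-3))^(1/4).
T = (6.86×10^11)^(1/4) = 910 K.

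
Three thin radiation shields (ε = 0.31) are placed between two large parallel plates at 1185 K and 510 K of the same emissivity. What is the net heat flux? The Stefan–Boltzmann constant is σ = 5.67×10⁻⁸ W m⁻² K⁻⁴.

Each of the 4 gaps contributes resistance (2/ε − 1) = 2/0.31 − 1 = 5.452; total = 21.81.
q = σ(T₁⁴ − T₂⁴) / 21.81 = 5.67×10⁻⁸ × 1.90×10^12 / 21.81 = 4950 W/m².

q ≈ 4950 W/m²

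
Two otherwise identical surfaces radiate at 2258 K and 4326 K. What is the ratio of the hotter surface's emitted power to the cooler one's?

P ∝ T⁴, so the ratio is (4326/2258)⁴ = (1.916)⁴ = 13.5.

ratio ≈ 13.5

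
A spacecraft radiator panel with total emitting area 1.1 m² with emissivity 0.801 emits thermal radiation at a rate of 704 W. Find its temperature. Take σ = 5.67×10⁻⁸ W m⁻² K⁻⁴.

T ≈ 345 K

From P = εσAT⁴, T = (P / εσA)^(1/4) = (704 / (0.801 × 5.67×10⁻⁸ × 1.10))^(1/4).
T = (1.41×10^10)^(1/4) = 345 K.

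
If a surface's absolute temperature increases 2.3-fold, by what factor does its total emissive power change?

P ∝ T⁴, so the power scales as (2.3)⁴ = 28.0.

factor ≈ 28.0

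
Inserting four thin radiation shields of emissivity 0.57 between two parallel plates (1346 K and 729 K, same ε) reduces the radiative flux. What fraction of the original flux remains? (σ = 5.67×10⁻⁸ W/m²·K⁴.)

With N identical shields there are N+1 = 5 gaps in series, each with the same radiative resistance, so the flux falls to 1/(N+1) of its unshielded value.

ratio ≈ 0.200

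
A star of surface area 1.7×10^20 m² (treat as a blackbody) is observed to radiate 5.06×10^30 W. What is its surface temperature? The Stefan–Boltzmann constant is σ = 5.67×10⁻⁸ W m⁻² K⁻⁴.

From P = σAT⁴, T = (P / σA)^(1/4) = (5.06×10^30 / (5.67×10⁻⁸ × 1.70×10^20))^(1/4).
T = (5.25×10^17)^(1/4) = 26900 K.

T ≈ 26900 K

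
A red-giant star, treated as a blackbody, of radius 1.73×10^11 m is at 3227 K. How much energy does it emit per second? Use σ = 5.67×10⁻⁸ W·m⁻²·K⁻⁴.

A = 4πr² = 4π × (1.73×10^11)² = 3.76×10^23 m².
P = σAT⁴ = 5.67×10⁻⁸ × 3.76×10^23 × (3227)⁴ = 5.67×10⁻⁸ × 3.76×10^23 × 1.08×10^14.
P = 2.31×10^30 W.

P ≈ 2.31×10^30 W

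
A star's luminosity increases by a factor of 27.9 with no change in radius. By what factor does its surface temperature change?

factor ≈ 2.30

P ∝ T⁴ ⇒ T ∝ P^(1/4), so T scales by (27.9)^(1/4) = 2.30.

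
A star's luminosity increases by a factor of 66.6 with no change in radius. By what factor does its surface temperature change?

P ∝ T⁴ ⇒ T ∝ P^(1/4), so T scales by (66.6)^(1/4) = 2.86.

factor ≈ 2.86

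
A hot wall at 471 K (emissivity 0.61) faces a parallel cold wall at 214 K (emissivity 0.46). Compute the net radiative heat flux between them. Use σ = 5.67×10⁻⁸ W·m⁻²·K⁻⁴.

q ≈ 950 W/m²

For two large parallel gray plates, q = σ(T₁⁴ − T₂⁴) / (1/ε₁ + 1/ε₂ − 1).
1/ε₁ + 1/ε₂ − 1 = 1/0.61 + 1/0.46 − 1 = 2.813.
T₁⁴ − T₂⁴ = 4.92×10^10 − 2.10×10^9 = 4.71×10^10 K⁴.
q = 5.67×10⁻⁸ × 4.71×10^10 / 2.813 = 950 W/m².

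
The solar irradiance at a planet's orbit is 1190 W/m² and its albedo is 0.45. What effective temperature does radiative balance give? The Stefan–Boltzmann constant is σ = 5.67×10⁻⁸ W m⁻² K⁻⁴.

T ≈ 232 K

Power absorbed = (1−a)S·πR²; power emitted = 4πR²σT⁴. Equating and cancelling πR²:
T = ((1−a)S / 4σ)^(1/4) = (654 / (4 × 5.67×10⁻⁸))^(1/4) = (2.89×10^9)^(1/4).
T = 232 K.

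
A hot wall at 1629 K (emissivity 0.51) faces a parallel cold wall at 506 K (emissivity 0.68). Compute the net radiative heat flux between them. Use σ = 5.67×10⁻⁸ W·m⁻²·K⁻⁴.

For two large parallel gray plates, q = σ(T₁⁴ − T₂⁴) / (1/ε₁ + 1/ε₂ − 1).
1/ε₁ + 1/ε₂ − 1 = 1/0.51 + 1/0.68 − 1 = 2.431.
T₁⁴ − T₂⁴ = 7.04×10^12 − 6.56×10^10 = 6.98×10^12 K⁴.
q = 5.67×10⁻⁸ × 6.98×10^12 / 2.431 = 1.63×10^5 W/m².

q ≈ 1.63×10^5 W/m²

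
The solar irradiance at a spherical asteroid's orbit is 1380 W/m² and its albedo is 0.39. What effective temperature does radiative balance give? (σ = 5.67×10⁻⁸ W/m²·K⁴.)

Power absorbed = (1−a)S·πR²; power emitted = 4πR²σT⁴. Equating and cancelling πR²:
T = ((1−a)S / 4σ)^(1/4) = (842 / (4 × 5.67×10⁻⁸))^(1/4) = (3.71×10^9)^(1/4).
T = 247 K.

T ≈ 247 K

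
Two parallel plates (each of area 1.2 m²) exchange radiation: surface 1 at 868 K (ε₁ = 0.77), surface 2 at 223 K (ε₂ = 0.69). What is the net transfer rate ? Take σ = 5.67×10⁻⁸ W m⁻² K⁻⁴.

Q ≈ 22000 W

For two large parallel gray plates, q = σ(T₁⁴ − T₂⁴) / (1/ε₁ + 1/ε₂ − 1).
1/ε₁ + 1/ε₂ − 1 = 1/0.77 + 1/0.69 − 1 = 1.748.
T₁⁴ − T₂⁴ = 5.68×10^11 − 2.47×10^9 = 5.65×10^11 K⁴.
q = 5.67×10⁻⁸ × 5.65×10^11 / 1.748 = 18300 W/m².
Q = q·A = 18300 × 1.2 = 22000 W.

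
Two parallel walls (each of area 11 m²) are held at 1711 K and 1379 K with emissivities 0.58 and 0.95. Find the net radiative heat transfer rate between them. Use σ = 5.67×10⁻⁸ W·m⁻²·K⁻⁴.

Q ≈ 1.74×10^6 W

For two large parallel gray plates, q = σ(T₁⁴ − T₂⁴) / (1/ε₁ + 1/ε₂ − 1).
1/ε₁ + 1/ε₂ − 1 = 1/0.58 + 1/0.95 − 1 = 1.777.
T₁⁴ − T₂⁴ = 8.57×10^12 − 3.62×10^12 = 4.95×10^12 K⁴.
q = 5.67×10⁻⁸ × 4.95×10^12 / 1.777 = 1.58×10^5 W/m².
Q = q·A = 1.58×10^5 × 11 = 1.74×10^6 W.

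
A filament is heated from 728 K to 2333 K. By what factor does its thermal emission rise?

ratio ≈ 105

P ∝ T⁴, so the ratio is (2333/728)⁴ = (3.205)⁴ = 105.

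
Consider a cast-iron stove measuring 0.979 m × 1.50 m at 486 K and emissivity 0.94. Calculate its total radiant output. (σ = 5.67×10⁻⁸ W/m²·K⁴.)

A = 0.979 × 1.50 = 1.47 m².
Stefan–Boltzmann: P = εσAT⁴ = 0.94 × 5.67×10⁻⁸ × 1.47 × (486)⁴ = 0.94 × 5.67×10⁻⁸ × 1.47 × 5.58×10^10.
P = 4370 W.

P ≈ 4370 W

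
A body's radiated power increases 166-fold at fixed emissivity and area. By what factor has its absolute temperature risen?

P ∝ T⁴ ⇒ T ∝ P^(1/4), so T scales by (166)^(1/4) = 3.59.

factor ≈ 3.59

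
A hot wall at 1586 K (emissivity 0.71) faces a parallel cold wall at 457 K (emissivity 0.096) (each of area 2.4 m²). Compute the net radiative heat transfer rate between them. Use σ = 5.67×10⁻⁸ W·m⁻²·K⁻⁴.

Q ≈ 79000 W

For two large parallel gray plates, q = σ(T₁⁴ − T₂⁴) / (1/ε₁ + 1/ε₂ − 1).
1/ε₁ + 1/ε₂ − 1 = 1/0.71 + 1/0.096 − 1 = 10.83.
T₁⁴ − T₂⁴ = 6.33×10^12 − 4.36×10^10 = 6.28×10^12 K⁴.
q = 5.67×10⁻⁸ × 6.28×10^12 / 10.83 = 32900 W/m².
Q = q·A = 32900 × 2.4 = 79000 W.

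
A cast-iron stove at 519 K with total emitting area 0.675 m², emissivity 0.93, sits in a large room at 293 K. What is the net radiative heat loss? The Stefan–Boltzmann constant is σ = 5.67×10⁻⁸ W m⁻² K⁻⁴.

Q = εσA(T⁴ − T_s⁴). T⁴ − T_s⁴ = (519)⁴ − (293)⁴ = 7.26×10^10 − 7.37×10^9 = 6.52×10^10 K⁴.
Q = 0.93 × 5.67×10⁻⁸ × 0.675 × 6.52×10^10 = 2320 W.

Q ≈ 2320 W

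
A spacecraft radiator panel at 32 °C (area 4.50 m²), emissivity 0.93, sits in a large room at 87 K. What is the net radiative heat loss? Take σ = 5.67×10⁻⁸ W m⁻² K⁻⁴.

Q ≈ 2040 W

Convert: 32 °C = 305 K.
Q = εσA(T⁴ − T_s⁴). T⁴ − T_s⁴ = (305)⁴ − (87)⁴ = 8.65×10^9 − 5.73×10^7 = 8.60×10^9 K⁴.
Q = 0.93 × 5.67×10⁻⁸ × 4.50 × 8.60×10^9 = 2040 W.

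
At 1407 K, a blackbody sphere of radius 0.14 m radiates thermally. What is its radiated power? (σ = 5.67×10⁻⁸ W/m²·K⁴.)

A = 4πr² = 4π × (0.14)² = 0.246 m².
P = σAT⁴ = 5.67×10⁻⁸ × 0.246 × (1407)⁴ = 5.67×10⁻⁸ × 0.246 × 3.92×10^12.
P = 54700 W.

P ≈ 54700 W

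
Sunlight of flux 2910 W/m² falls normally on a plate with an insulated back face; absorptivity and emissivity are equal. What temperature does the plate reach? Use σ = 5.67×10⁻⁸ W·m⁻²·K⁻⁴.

T ≈ 476 K

Absorbed flux αS = emitted flux εσT⁴ (one radiating face); with α = ε, T = (S/σ)^(1/4).
T = (2910 / 5.67×10⁻⁸)^(1/4) = (5.13×10^10)^(1/4).
T = 476 K.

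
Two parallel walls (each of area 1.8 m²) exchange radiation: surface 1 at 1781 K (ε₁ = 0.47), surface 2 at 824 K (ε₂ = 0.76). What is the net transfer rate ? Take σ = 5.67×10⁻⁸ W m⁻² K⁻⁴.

Q ≈ 4.01×10^5 W

For two large parallel gray plates, q = σ(T₁⁴ − T₂⁴) / (1/ε₁ + 1/ε₂ − 1).
1/ε₁ + 1/ε₂ − 1 = 1/0.47 + 1/0.76 − 1 = 2.443.
T₁⁴ − T₂⁴ = 1.01×10^13 − 4.61×10^11 = 9.60×10^12 K⁴.
q = 5.67×10⁻⁸ × 9.60×10^12 / 2.443 = 2.23×10^5 W/m².
Q = q·A = 2.23×10^5 × 1.8 = 4.01×10^5 W.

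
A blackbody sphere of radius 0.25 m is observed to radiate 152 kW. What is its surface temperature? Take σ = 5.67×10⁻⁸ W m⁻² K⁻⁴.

A = 4πr² = 4π × (0.25)² = 0.785 m².
From P = σAT⁴, T = (P / σA)^(1/4) = (1.52×10^5 / (5.67×10⁻⁸ × 0.785))^(1/4).
T = (3.41×10^12)^(1/4) = 1360 K.

T ≈ 1360 K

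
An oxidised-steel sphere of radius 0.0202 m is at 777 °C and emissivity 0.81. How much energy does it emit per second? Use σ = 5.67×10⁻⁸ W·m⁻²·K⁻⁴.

P ≈ 286 W

A = 4πr² = 4π × (0.0202)² = 5.13×10^-3 m².
777 °C = 1050 K.
P = εσAT⁴ = 0.81 × 5.67×10⁻⁸ × 5.13×10^-3 × (1050)⁴ = 0.81 × 5.67×10⁻⁸ × 5.13×10^-3 × 1.22×10^12.
P = 286 W.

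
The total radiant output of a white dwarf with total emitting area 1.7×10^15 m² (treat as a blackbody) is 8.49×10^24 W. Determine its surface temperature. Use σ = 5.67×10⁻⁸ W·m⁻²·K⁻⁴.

From P = σAT⁴, T = (P / σA)^(1/4) = (8.49×10^24 / (5.67×10⁻⁸ × 1.70×10^15))^(1/4).
T = (8.81×10^16)^(1/4) = 17200 K.

T ≈ 17200 K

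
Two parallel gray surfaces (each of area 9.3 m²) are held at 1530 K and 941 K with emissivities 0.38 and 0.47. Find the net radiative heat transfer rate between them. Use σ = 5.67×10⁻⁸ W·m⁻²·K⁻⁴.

Q ≈ 6.59×10^5 W

For two large parallel gray plates, q = σ(T₁⁴ − T₂⁴) / (1/ε₁ + 1/ε₂ − 1).
1/ε₁ + 1/ε₂ − 1 = 1/0.38 + 1/0.47 − 1 = 3.759.
T₁⁴ − T₂⁴ = 5.48×10^12 − 7.84×10^11 = 4.70×10^12 K⁴.
q = 5.67×10⁻⁸ × 4.70×10^12 / 3.759 = 70800 W/m².
Q = q·A = 70800 × 9.3 = 6.59×10^5 W.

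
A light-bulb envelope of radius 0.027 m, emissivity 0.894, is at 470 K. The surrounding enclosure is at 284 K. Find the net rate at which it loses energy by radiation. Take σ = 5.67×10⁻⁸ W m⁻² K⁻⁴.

Q ≈ 19.6 W

A = 4πr² = 4π × (0.027)² = 9.16×10^-3 m².
Q = εσA(T⁴ − T_s⁴). T⁴ − T_s⁴ = (470)⁴ − (284)⁴ = 4.88×10^10 − 6.51×10^9 = 4.23×10^10 K⁴.
Q = 0.894 × 5.67×10⁻⁸ × 9.16×10^-3 × 4.23×10^10 = 19.6 W.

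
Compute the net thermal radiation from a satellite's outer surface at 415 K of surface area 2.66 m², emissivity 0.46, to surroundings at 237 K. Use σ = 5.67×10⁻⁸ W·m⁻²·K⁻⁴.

Q = εσA(T⁴ − T_s⁴). T⁴ − T_s⁴ = (415)⁴ − (237)⁴ = 2.97×10^10 − 3.15×10^9 = 2.65×10^10 K⁴.
Q = 0.46 × 5.67×10⁻⁸ × 2.66 × 2.65×10^10 = 1840 W.

Q ≈ 1840 W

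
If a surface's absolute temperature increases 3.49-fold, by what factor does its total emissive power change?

P ∝ T⁴, so the power scales as (3.49)⁴ = 148.

factor ≈ 148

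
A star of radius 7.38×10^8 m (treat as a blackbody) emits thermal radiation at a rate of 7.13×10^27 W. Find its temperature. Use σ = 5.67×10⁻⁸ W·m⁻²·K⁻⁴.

A = 4πr² = 4π × (7.38×10^8)² = 6.84×10^18 m².
From P = σAT⁴, T = (P / σA)^(1/4) = (7.13×10^27 / (5.67×10⁻⁸ × 6.84×10^18))^(1/4).
T = (1.84×10^16)^(1/4) = 11600 K.

T ≈ 11600 K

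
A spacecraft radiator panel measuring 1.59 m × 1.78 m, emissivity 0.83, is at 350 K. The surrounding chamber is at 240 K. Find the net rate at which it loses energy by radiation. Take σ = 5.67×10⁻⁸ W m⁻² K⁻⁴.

Q ≈ 1560 W

A = 1.59 × 1.78 = 2.83 m².
Q = εσA(T⁴ − T_s⁴). T⁴ − T_s⁴ = (350)⁴ − (240)⁴ = 1.50×10^10 − 3.32×10^9 = 1.17×10^10 K⁴.
Q = 0.83 × 5.67×10⁻⁸ × 2.83 × 1.17×10^10 = 1560 W.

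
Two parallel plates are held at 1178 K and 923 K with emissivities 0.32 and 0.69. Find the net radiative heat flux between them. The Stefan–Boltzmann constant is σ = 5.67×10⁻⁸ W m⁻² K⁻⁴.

For two large parallel gray plates, q = σ(T₁⁴ − T₂⁴) / (1/ε₁ + 1/ε₂ − 1).
1/ε₁ + 1/ε₂ − 1 = 1/0.32 + 1/0.69 − 1 = 3.574.
T₁⁴ − T₂⁴ = 1.93×10^12 − 7.26×10^11 = 1.20×10^12 K⁴.
q = 5.67×10⁻⁸ × 1.20×10^12 / 3.574 = 19000 W/m².

q ≈ 19000 W/m²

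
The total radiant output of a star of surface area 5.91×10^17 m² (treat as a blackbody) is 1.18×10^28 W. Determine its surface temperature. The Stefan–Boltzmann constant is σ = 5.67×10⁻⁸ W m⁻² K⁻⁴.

T ≈ 24400 K

From P = σAT⁴, T = (P / σA)^(1/4) = (1.18×10^28 / (5.67×10⁻⁸ × 5.91×10^17))^(1/4).
T = (3.52×10^17)^(1/4) = 24400 K.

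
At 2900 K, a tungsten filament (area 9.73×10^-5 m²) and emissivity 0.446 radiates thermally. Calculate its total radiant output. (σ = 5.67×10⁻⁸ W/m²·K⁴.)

Stefan–Boltzmann: P = εσAT⁴ = 0.446 × 5.67×10⁻⁸ × 9.73×10^-5 × (2900)⁴ = 0.446 × 5.67×10⁻⁸ × 9.73×10^-5 × 7.07×10^13.
P = 174 W.

P ≈ 174 W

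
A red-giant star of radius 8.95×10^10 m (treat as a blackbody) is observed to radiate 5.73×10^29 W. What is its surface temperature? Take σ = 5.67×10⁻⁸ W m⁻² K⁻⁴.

T ≈ 3170 K

A = 4πr² = 4π × (8.95×10^10)² = 1.01×10^23 m².
From P = σAT⁴, T = (P / σA)^(1/4) = (5.73×10^29 / (5.67×10⁻⁸ × 1.01×10^23))^(1/4).
T = (1.00×10^14)^(1/4) = 3170 K.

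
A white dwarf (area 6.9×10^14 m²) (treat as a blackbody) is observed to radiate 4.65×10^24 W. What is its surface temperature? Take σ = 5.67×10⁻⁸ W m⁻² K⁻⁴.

T ≈ 18600 K

From P = σAT⁴, T = (P / σA)^(1/4) = (4.65×10^24 / (5.67×10⁻⁸ × 6.90×10^14))^(1/4).
T = (1.19×10^17)^(1/4) = 18600 K.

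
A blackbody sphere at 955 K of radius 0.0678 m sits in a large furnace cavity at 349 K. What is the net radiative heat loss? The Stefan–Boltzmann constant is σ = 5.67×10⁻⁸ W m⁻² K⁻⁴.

Q ≈ 2680 W

A = 4πr² = 4π × (0.0678)² = 0.0578 m².
Q = σA(T⁴ − T_s⁴). T⁴ − T_s⁴ = (955)⁴ − (349)⁴ = 8.32×10^11 − 1.48×10^10 = 8.17×10^11 K⁴.
Q = 5.67×10⁻⁸ × 0.0578 × 8.17×10^11 = 2680 W.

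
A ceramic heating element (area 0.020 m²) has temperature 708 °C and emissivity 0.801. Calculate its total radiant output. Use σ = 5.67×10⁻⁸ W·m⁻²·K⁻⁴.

P ≈ 841 W

708 °C = 981 K.
Stefan–Boltzmann: P = εσAT⁴ = 0.801 × 5.67×10⁻⁸ × 0.0200 × (981)⁴ = 0.801 × 5.67×10⁻⁸ × 0.0200 × 9.26×10^11.
P = 841 W.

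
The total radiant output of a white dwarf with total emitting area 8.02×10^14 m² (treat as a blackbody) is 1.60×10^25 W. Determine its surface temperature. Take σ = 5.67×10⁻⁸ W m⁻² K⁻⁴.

T ≈ 24400 K

From P = σAT⁴, T = (P / σA)^(1/4) = (1.60×10^25 / (5.67×10⁻⁸ × 8.02×10^14))^(1/4).
T = (3.52×10^17)^(1/4) = 24400 K.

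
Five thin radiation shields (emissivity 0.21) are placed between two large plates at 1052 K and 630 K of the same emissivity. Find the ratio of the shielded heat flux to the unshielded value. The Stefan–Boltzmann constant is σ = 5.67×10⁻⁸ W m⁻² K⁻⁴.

With N identical shields there are N+1 = 6 gaps in series, each with the same radiative resistance, so the flux falls to 1/(N+1) of its unshielded value.

ratio ≈ 0.167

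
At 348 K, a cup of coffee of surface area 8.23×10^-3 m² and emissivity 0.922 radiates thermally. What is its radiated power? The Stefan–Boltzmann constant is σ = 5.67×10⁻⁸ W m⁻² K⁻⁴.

Stefan–Boltzmann: P = εσAT⁴ = 0.922 × 5.67×10⁻⁸ × 8.23×10^-3 × (348)⁴ = 0.922 × 5.67×10⁻⁸ × 8.23×10^-3 × 1.47×10^10.
P = 6.31 W.

P ≈ 6.31 W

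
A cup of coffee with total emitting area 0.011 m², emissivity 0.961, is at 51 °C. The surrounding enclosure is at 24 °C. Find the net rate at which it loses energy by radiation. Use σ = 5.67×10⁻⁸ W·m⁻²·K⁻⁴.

Q ≈ 1.94 W

Convert: 51 °C = 324 K; 24 °C = 297 K.
Q = εσA(T⁴ − T_s⁴). T⁴ − T_s⁴ = (324)⁴ − (297)⁴ = 1.10×10^10 − 7.78×10^9 = 3.24×10^9 K⁴.
Q = 0.961 × 5.67×10⁻⁸ × 0.0110 × 3.24×10^9 = 1.94 W.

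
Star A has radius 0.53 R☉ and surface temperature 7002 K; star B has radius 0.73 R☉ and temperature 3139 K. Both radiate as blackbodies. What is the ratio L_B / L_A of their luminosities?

L = 4πR²σT⁴ ∝ R²T⁴, so L_B/L_A = (0.73/0.53)² × (3139/7002)⁴ = 1.90 × 0.0404 = 0.0766.

L_B/L_A ≈ 0.0766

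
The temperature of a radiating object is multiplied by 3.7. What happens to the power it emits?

P ∝ T⁴, so the power scales as (3.7)⁴ = 187.

factor ≈ 187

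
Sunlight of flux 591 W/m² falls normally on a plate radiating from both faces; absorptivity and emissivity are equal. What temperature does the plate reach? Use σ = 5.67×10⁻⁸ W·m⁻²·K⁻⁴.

Absorbed flux αS = emitted flux 2εσT⁴ per unit area; with α = ε this gives T = (S/2σ)^(1/4).
T = (591 / (2 × 5.67×10⁻⁸))^(1/4) = (5.21×10^9)^(1/4).
T = 269 K.

T ≈ 269 K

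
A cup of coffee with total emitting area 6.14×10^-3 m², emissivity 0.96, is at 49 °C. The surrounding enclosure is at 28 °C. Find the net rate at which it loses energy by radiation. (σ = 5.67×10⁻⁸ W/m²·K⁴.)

Convert: 49 °C = 322 K; 28 °C = 301 K.
Q = εσA(T⁴ − T_s⁴). T⁴ − T_s⁴ = (322)⁴ − (301)⁴ = 1.08×10^10 − 8.21×10^9 = 2.54×10^9 K⁴.
Q = 0.96 × 5.67×10⁻⁸ × 6.14×10^-3 × 2.54×10^9 = 0.850 W.

Q ≈ 0.850 W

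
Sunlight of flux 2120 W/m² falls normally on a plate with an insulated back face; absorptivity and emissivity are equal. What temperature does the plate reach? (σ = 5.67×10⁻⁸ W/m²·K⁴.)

T ≈ 440 K

Absorbed flux αS = emitted flux εσT⁴ (one radiating face); with α = ε, T = (S/σ)^(1/4).
T = (2120 / 5.67×10⁻⁸)^(1/4) = (3.74×10^10)^(1/4).
T = 440 K.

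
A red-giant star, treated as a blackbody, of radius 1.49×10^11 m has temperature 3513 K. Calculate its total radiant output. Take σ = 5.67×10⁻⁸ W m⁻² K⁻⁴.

P ≈ 2.41×10^30 W

A = 4πr² = 4π × (1.49×10^11)² = 2.79×10^23 m².
P = σAT⁴ = 5.67×10⁻⁸ × 2.79×10^23 × (3513)⁴ = 5.67×10⁻⁸ × 2.79×10^23 × 1.52×10^14.
P = 2.41×10^30 W.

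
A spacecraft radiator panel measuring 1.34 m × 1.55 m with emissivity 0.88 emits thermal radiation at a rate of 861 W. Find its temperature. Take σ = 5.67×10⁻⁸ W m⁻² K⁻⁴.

A = 1.34 × 1.55 = 2.08 m².
From P = εσAT⁴, T = (P / εσA)^(1/4) = (861 / (0.88 × 5.67×10⁻⁸ × 2.08))^(1/4).
T = (8.31×10^9)^(1/4) = 302 K.

T ≈ 302 K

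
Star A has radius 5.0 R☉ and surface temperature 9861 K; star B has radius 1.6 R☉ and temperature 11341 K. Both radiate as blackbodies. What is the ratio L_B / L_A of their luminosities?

L_B/L_A ≈ 0.179

L = 4πR²σT⁴ ∝ R²T⁴, so L_B/L_A = (1.6/5.0)² × (11341/9861)⁴ = 0.102 × 1.75 = 0.179.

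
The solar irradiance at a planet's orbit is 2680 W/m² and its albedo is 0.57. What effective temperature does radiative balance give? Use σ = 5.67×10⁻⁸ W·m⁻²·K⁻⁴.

Power absorbed = (1−a)S·πR²; power emitted = 4πR²σT⁴. Equating and cancelling πR²:
T = ((1−a)S / 4σ)^(1/4) = (1150 / (4 × 5.67×10⁻⁸))^(1/4) = (5.08×10^9)^(1/4).
T = 267 K.

T ≈ 267 K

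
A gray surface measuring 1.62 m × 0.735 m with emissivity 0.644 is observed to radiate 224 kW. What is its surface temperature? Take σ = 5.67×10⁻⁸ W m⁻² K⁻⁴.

T ≈ 1510 K

A = 1.62 × 0.735 = 1.19 m².
From P = εσAT⁴, T = (P / εσA)^(1/4) = (2.24×10^5 / (0.644 × 5.67×10⁻⁸ × 1.19))^(1/4).
T = (5.15×10^12)^(1/4) = 1510 K.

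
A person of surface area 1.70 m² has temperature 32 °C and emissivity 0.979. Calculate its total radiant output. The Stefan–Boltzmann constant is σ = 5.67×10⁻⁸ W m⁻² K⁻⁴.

P ≈ 817 W

32 °C = 305 K.
Stefan–Boltzmann: P = εσAT⁴ = 0.979 × 5.67×10⁻⁸ × 1.70 × (305)⁴ = 0.979 × 5.67×10⁻⁸ × 1.70 × 8.65×10^9.
P = 817 W.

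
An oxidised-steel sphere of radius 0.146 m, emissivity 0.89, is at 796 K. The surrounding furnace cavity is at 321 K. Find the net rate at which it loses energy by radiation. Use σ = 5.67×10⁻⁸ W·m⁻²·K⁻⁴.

Q ≈ 5280 W

A = 4πr² = 4π × (0.146)² = 0.268 m².
Q = εσA(T⁴ − T_s⁴). T⁴ − T_s⁴ = (796)⁴ − (321)⁴ = 4.01×10^11 − 1.06×10^10 = 3.91×10^11 K⁴.
Q = 0.89 × 5.67×10⁻⁸ × 0.268 × 3.91×10^11 = 5280 W.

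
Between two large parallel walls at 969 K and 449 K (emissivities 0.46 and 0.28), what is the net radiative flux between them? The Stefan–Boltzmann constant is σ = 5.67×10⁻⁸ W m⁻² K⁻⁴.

For two large parallel gray plates, q = σ(T₁⁴ − T₂⁴) / (1/ε₁ + 1/ε₂ − 1).
1/ε₁ + 1/ε₂ − 1 = 1/0.46 + 1/0.28 − 1 = 4.745.
T₁⁴ − T₂⁴ = 8.82×10^11 − 4.06×10^10 = 8.41×10^11 K⁴.
q = 5.67×10⁻⁸ × 8.41×10^11 / 4.745 = 10000 W/m².

q ≈ 10000 W/m²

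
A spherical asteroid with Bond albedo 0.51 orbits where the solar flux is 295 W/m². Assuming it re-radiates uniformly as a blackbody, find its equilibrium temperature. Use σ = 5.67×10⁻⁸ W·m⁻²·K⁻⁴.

T ≈ 159 K

Power absorbed = (1−a)S·πR²; power emitted = 4πR²σT⁴. Equating and cancelling πR²:
T = ((1−a)S / 4σ)^(1/4) = (145 / (4 × 5.67×10⁻⁸))^(1/4) = (6.37×10^8)^(1/4).
T = 159 K.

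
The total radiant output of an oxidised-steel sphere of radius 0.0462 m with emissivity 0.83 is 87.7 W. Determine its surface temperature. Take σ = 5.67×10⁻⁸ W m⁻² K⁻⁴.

A = 4πr² = 4π × (0.0462)² = 0.0268 m².
From P = εσAT⁴, T = (P / εσA)^(1/4) = (87.7 / (0.83 × 5.67×10⁻⁸ × 0.0268))^(1/4).
T = (6.95×10^10)^(1/4) = 513 K.

T ≈ 513 K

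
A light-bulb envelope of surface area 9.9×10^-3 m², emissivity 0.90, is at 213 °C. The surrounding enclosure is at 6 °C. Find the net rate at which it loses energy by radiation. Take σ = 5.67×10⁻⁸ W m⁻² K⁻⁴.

Q ≈ 25.1 W

Convert: 213 °C = 486 K; 6 °C = 279 K.
Q = εσA(T⁴ − T_s⁴). T⁴ − T_s⁴ = (486)⁴ − (279)⁴ = 5.58×10^10 − 6.06×10^9 = 4.97×10^10 K⁴.
Q = 0.90 × 5.67×10⁻⁸ × 9.90×10^-3 × 4.97×10^10 = 25.1 W.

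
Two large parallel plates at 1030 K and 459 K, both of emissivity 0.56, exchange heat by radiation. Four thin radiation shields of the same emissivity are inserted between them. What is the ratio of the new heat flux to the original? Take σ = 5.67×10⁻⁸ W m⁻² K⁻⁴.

With N identical shields there are N+1 = 5 gaps in series, each with the same radiative resistance, so the flux falls to 1/(N+1) of its unshielded value.

ratio ≈ 0.200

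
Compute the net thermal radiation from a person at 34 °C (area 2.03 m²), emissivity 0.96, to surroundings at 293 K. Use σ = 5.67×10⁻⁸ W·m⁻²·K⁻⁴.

Q ≈ 167 W

Convert: 34 °C = 307 K.
Q = εσA(T⁴ − T_s⁴). T⁴ − T_s⁴ = (307)⁴ − (293)⁴ = 8.88×10^9 − 7.37×10^9 = 1.51×10^9 K⁴.
Q = 0.96 × 5.67×10⁻⁸ × 2.03 × 1.51×10^9 = 167 W.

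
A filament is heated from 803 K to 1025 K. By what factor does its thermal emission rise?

ratio ≈ 2.65

P ∝ T⁴, so the ratio is (1025/803)⁴ = (1.276)⁴ = 2.65.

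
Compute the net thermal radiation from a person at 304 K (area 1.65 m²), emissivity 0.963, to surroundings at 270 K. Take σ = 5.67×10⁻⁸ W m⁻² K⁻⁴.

Q = εσA(T⁴ − T_s⁴). T⁴ − T_s⁴ = (304)⁴ − (270)⁴ = 8.54×10^9 − 5.31×10^9 = 3.23×10^9 K⁴.
Q = 0.963 × 5.67×10⁻⁸ × 1.65 × 3.23×10^9 = 291 W.

Q ≈ 291 W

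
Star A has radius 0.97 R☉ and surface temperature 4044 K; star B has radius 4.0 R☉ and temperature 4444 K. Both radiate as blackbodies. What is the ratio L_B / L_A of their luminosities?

L_B/L_A ≈ 24.8

L = 4πR²σT⁴ ∝ R²T⁴, so L_B/L_A = (4.0/0.97)² × (4444/4044)⁴ = 17.0 × 1.46 = 24.8.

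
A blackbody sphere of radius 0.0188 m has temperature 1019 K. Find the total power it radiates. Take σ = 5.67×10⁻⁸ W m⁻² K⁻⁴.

A = 4πr² = 4π × (0.0188)² = 4.44×10^-3 m².
P = σAT⁴ = 5.67×10⁻⁸ × 4.44×10^-3 × (1019)⁴ = 5.67×10⁻⁸ × 4.44×10^-3 × 1.08×10^12.
P = 272 W.

P ≈ 272 W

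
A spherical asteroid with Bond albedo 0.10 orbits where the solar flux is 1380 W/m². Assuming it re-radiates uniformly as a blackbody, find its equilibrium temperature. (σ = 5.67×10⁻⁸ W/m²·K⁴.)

T ≈ 272 K

Power absorbed = (1−a)S·πR²; power emitted = 4πR²σT⁴. Equating and cancelling πR²:
T = ((1−a)S / 4σ)^(1/4) = (1240 / (4 × 5.67×10⁻⁸))^(1/4) = (5.48×10^9)^(1/4).
T = 272 K.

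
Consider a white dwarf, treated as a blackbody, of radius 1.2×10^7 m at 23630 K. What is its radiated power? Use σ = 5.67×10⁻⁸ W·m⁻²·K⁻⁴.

A = 4πr² = 4π × (1.2×10^7)² = 1.81×10^15 m².
P = σAT⁴ = 5.67×10⁻⁸ × 1.81×10^15 × (23630)⁴ = 5.67×10⁻⁸ × 1.81×10^15 × 3.12×10^17.
P = 3.20×10^25 W.

P ≈ 3.20×10^25 W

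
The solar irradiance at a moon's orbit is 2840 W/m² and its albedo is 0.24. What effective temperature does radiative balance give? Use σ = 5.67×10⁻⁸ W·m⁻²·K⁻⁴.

T ≈ 312 K

Power absorbed = (1−a)S·πR²; power emitted = 4πR²σT⁴. Equating and cancelling πR²:
T = ((1−a)S / 4σ)^(1/4) = (2160 / (4 × 5.67×10⁻⁸))^(1/4) = (9.52×10^9)^(1/4).
T = 312 K.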